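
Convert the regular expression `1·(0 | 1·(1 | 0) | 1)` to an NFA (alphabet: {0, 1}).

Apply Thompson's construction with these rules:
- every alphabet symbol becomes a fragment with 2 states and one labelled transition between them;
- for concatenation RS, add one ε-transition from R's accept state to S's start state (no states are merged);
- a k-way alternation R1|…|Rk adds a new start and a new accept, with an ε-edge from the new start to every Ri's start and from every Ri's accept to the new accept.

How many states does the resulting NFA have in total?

16

Recursing over subexpressions:
Each of the 6 symbol leaves contributes a 2-state fragment.
  1 | 0 → 6 states
  1·(1 | 0) → 8 states
  0 | 1·(1 | 0) | 1 → 14 states
  1·(0 | 1·(1 | 0) | 1) → 16 states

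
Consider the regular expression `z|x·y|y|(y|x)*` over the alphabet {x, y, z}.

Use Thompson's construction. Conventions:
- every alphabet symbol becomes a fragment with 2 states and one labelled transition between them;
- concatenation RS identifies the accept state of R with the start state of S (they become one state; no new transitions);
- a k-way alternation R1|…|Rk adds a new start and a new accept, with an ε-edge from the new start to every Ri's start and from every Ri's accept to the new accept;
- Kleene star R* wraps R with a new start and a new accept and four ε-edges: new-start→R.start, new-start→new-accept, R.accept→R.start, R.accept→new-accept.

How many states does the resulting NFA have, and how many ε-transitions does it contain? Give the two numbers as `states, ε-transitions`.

Recursing over subexpressions:
Each of the 6 symbol leaves contributes 2 states and 0 ε-transitions.
  x·y — 3 states, 0 ε-transitions
  y|x — 6 states, 4 ε-transitions
  (y|x)* — 8 states, 8 ε-transitions
  z|x·y|y|(y|x)* — 17 states, 16 ε-transitions

17, 16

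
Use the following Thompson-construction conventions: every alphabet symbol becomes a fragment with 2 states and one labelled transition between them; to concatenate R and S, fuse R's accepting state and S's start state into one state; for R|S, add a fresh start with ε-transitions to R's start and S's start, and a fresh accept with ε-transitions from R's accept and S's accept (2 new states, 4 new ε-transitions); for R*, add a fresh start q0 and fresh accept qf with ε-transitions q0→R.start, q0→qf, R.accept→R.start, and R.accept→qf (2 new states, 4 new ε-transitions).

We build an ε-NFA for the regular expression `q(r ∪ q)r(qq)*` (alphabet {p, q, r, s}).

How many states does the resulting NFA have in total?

Per subexpression:
Each of the 6 symbol leaves contributes a 2-state fragment.
  r ∪ q → 6 states
  qq → 3 states
  (qq)* → 5 states
  q(r ∪ q)r(qq)* → 12 states

12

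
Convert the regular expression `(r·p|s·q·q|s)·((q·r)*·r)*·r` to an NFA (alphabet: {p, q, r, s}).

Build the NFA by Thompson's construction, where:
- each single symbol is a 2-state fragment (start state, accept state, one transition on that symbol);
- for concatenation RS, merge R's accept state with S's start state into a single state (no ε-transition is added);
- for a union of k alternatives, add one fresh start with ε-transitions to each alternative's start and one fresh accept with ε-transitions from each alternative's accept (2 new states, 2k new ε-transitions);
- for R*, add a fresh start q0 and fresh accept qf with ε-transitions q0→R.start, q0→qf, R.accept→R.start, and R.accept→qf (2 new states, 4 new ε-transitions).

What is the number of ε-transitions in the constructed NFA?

Per subexpression:
Each of the 10 symbol leaves contributes 0 ε-transitions.
  r·p = 0 ε-transitions
  s·q·q = 0 ε-transitions
  r·p|s·q·q|s = 6 ε-transitions
  q·r = 0 ε-transitions
  (q·r)* = 4 ε-transitions
  (q·r)*·r = 4 ε-transitions
  ((q·r)*·r)* = 8 ε-transitions
  (r·p|s·q·q|s)·((q·r)*·r)*·r = 14 ε-transitions

14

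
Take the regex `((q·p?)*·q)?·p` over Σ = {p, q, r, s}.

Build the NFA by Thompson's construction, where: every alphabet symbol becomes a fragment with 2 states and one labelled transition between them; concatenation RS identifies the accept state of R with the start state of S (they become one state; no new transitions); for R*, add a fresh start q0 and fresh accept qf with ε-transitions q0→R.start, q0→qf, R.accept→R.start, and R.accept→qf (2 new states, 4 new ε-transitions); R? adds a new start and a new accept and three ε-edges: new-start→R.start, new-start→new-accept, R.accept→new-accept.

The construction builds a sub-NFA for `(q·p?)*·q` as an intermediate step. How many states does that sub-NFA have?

8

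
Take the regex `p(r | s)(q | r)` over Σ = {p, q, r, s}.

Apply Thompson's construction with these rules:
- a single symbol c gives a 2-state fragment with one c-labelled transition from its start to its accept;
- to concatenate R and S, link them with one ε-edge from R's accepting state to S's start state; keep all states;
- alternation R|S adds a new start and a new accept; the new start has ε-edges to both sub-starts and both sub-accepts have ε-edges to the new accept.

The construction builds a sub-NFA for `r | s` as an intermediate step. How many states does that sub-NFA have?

Fragment for `r | s`:
Each of the 2 symbol leaves contributes a 2-state fragment.
  r | s : 6 states

6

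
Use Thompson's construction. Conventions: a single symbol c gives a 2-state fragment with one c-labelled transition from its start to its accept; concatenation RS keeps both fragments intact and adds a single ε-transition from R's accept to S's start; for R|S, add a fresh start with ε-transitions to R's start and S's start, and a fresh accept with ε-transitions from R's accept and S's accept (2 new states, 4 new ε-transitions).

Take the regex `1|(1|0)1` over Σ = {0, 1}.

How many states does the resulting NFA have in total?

Building bottom-up:
Each of the 4 symbol leaves contributes a 2-state fragment.
  1|0 : 6 states
  (1|0)1 : 8 states
  1|(1|0)1 : 12 states

12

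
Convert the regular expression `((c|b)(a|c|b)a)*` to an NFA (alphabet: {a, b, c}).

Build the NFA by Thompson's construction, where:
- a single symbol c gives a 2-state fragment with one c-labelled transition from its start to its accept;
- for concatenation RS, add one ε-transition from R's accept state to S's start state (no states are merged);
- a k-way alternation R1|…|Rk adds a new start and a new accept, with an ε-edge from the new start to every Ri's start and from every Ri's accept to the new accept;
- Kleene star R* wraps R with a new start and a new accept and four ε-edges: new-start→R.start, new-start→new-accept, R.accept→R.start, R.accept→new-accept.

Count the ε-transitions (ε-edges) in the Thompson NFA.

Bottom-up over the parse tree:
Each of the 6 symbol leaves contributes 0 ε-transitions.
  c|b — 4 ε-transitions
  a|c|b — 6 ε-transitions
  (c|b)(a|c|b)a — 12 ε-transitions
  ((c|b)(a|c|b)a)* — 16 ε-transitions

16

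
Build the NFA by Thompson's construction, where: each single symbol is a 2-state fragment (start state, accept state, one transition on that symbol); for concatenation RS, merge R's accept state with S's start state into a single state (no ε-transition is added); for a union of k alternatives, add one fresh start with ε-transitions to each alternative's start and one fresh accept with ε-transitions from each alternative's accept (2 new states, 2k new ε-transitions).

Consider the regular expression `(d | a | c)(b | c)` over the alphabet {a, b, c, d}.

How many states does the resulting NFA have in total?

13

Recursing over subexpressions:
Each of the 5 symbol leaves contributes a 2-state fragment.
  d | a | c → 8 states
  b | c → 6 states
  (d | a | c)(b | c) → 13 states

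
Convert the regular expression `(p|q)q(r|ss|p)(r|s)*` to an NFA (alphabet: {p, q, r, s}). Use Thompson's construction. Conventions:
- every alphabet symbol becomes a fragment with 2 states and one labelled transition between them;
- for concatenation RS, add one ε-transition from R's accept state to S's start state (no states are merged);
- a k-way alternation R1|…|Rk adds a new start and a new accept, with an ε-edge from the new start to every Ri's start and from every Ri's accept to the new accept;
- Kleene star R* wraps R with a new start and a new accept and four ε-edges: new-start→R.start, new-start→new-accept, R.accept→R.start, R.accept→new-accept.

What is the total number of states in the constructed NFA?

26

Bottom-up over the parse tree:
Each of the 9 symbol leaves contributes a 2-state fragment.
  p|q : 6 states
  ss : 4 states
  r|ss|p : 10 states
  r|s : 6 states
  (r|s)* : 8 states
  (p|q)q(r|ss|p)(r|s)* : 26 states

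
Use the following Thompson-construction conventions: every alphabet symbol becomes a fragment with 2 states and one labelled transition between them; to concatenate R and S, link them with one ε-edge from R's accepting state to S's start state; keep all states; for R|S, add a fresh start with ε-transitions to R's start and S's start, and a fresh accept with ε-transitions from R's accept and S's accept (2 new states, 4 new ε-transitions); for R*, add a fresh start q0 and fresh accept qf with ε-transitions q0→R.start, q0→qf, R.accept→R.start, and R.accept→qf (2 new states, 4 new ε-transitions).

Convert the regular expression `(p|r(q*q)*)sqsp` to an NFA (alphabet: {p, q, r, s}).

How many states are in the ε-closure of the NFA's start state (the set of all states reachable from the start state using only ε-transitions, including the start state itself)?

3

Let C(F) = |ε-closure(F.start)| within fragment F, and note whether F accepts ε. Symbol fragments have C = 1 and do not accept ε. Then:
  q* — the star's fresh start ε-reaches both the body's start and the fresh accept: C = 2 + 1 = 3
  q*q — C = 3 + 1 = 4 (closure spills across the concat boundary because the left factor accepts ε)
  (q*q)* — the star's fresh start ε-reaches both the body's start and the fresh accept: C = 2 + 4 = 6
  r(q*q)* — C equals the left operand's closure size = 1 (its accept is not ε-reachable, so the closure stops there)
  p|r(q*q)* — new start ε-reaches every alternative's start; none of them accept ε, so the new accept is not reached: C = 1 + 1 + 1 = 3
  (p|r(q*q)*)sqsp — C equals the left operand's closure size = 3 (its accept is not ε-reachable, so the closure stops there)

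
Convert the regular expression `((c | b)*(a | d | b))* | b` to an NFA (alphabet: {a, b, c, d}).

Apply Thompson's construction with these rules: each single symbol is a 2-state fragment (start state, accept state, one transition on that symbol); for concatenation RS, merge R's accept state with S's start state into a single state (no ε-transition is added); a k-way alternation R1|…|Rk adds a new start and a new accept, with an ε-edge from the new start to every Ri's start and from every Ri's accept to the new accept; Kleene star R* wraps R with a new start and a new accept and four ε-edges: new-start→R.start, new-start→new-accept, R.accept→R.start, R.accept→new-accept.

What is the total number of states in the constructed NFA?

21

Building bottom-up:
Each of the 6 symbol leaves contributes a 2-state fragment.
  c | b = 6 states
  (c | b)* = 8 states
  a | d | b = 8 states
  (c | b)*(a | d | b) = 15 states
  ((c | b)*(a | d | b))* = 17 states
  ((c | b)*(a | d | b))* | b = 21 states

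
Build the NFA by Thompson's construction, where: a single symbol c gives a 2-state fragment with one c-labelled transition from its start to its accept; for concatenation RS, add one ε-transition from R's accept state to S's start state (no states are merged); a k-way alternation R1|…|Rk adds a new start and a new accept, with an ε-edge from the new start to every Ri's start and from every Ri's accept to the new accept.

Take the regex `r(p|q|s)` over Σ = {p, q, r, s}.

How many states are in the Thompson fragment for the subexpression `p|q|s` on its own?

Fragment for `p|q|s`:
Each of the 3 symbol leaves contributes a 2-state fragment.
  p|q|s = 8 states

8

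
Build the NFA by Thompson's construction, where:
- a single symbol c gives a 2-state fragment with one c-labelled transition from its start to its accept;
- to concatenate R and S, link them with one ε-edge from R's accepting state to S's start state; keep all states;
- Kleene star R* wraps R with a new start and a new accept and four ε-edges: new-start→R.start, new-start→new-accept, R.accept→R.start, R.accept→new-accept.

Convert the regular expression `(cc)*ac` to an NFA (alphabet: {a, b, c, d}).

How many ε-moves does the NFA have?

7

Per subexpression:
Each of the 4 symbol leaves contributes 0 ε-transitions.
  cc — 1 ε-transition
  (cc)* — 5 ε-transitions
  (cc)*ac — 7 ε-transitions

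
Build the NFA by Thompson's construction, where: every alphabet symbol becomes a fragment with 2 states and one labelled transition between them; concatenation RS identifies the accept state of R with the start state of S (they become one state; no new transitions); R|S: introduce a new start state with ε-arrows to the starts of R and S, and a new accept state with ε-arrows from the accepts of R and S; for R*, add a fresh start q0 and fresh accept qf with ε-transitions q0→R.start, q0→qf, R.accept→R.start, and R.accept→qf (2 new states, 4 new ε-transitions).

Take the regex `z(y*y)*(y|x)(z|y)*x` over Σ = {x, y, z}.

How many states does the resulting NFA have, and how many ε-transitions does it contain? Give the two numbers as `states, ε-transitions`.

21, 20

Bottom-up over the parse tree:
Each of the 8 symbol leaves contributes 2 states and 0 ε-transitions.
  y* → 4 states, 4 ε-transitions
  y*y → 5 states, 4 ε-transitions
  (y*y)* → 7 states, 8 ε-transitions
  y|x → 6 states, 4 ε-transitions
  z|y → 6 states, 4 ε-transitions
  (z|y)* → 8 states, 8 ε-transitions
  z(y*y)*(y|x)(z|y)*x → 21 states, 20 ε-transitions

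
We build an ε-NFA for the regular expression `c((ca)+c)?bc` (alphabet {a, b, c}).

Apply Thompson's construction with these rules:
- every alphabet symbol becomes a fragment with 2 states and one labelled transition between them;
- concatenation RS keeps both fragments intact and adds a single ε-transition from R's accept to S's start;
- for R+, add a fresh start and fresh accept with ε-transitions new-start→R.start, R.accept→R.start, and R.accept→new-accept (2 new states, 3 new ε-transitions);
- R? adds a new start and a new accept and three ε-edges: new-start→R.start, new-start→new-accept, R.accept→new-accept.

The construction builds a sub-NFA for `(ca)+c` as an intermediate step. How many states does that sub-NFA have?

Fragment for `(ca)+c`:
Each of the 3 symbol leaves contributes a 2-state fragment.
  ca = 4 states
  (ca)+ = 6 states
  (ca)+c = 8 states

8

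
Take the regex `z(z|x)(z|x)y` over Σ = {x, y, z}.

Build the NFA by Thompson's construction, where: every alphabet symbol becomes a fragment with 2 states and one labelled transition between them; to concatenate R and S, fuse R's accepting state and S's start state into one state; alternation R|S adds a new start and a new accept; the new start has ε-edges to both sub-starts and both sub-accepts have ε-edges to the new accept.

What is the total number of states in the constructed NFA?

13

By structural recursion:
Each of the 6 symbol leaves contributes a 2-state fragment.
  z|x = 6 states
  z|x = 6 states
  z(z|x)(z|x)y = 13 states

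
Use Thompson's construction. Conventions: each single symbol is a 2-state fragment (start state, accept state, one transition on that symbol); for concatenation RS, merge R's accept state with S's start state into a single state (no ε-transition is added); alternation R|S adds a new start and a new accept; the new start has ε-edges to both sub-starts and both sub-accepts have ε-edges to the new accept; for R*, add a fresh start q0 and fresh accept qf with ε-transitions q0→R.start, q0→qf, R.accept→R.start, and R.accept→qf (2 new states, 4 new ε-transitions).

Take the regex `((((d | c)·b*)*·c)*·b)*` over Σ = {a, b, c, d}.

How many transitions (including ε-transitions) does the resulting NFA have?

By structural recursion:
Each of the 5 symbol leaves contributes 1 transition (1 symbol, 0 ε).
  d | c = 6 transitions (2 symbol, 4 ε)
  b* = 5 transitions (1 symbol, 4 ε)
  (d | c)·b* = 11 transitions (3 symbol, 8 ε)
  ((d | c)·b*)* = 15 transitions (3 symbol, 12 ε)
  ((d | c)·b*)*·c = 16 transitions (4 symbol, 12 ε)
  (((d | c)·b*)*·c)* = 20 transitions (4 symbol, 16 ε)
  (((d | c)·b*)*·c)*·b = 21 transitions (5 symbol, 16 ε)
  ((((d | c)·b*)*·c)*·b)* = 25 transitions (5 symbol, 20 ε)

25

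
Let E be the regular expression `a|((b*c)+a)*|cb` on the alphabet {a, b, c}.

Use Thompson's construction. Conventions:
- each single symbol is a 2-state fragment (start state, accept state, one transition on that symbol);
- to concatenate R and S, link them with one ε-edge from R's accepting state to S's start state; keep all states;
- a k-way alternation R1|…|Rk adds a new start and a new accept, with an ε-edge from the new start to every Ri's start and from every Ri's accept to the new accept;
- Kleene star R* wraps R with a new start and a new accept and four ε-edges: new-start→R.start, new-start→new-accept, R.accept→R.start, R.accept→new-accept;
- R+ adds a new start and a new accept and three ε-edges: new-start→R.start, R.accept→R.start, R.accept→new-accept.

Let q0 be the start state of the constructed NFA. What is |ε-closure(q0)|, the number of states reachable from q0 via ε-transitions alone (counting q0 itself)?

Compute the ε-closure size of each fragment's start state recursively; a symbol fragment's start has no outgoing ε-edge, so its closure is just itself (size 1).
  b* : the star's fresh start ε-reaches both the body's start and the fresh accept: |closure| = 2 + 1 = 3
  b*c : the left operand accepts ε, so the closure extends into the next operand (via the concat ε-link); |closure| = 3 + 1 = 4
  (b*c)+ : new start ε-reaches only the body's start; the new accept needs a symbol first: |closure| = 1 + 4 = 5
  (b*c)+a : |closure| equals the left operand's closure size = 5 (its accept is not ε-reachable, so the closure stops there)
  ((b*c)+a)* : the star's fresh start ε-reaches both the body's start and the fresh accept: |closure| = 2 + 5 = 7
  cb : same as the first factor's closure: |closure| = 1
  a|((b*c)+a)*|cb : new start ε-reaches every alternative's start; at least one alternative accepts ε, so the union's new accept is reached too: |closure| = 1 + 1 + 7 + 1 + 1 = 11

11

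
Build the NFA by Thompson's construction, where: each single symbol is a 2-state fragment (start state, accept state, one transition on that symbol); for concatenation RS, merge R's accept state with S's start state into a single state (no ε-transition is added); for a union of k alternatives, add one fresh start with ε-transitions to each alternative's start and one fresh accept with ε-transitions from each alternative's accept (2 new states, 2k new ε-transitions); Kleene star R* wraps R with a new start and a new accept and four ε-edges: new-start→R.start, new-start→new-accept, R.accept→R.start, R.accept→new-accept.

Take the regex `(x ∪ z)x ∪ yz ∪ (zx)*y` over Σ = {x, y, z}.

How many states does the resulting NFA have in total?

Recursing over subexpressions:
Each of the 8 symbol leaves contributes a 2-state fragment.
  x ∪ z = 6 states
  (x ∪ z)x = 7 states
  yz = 3 states
  zx = 3 states
  (zx)* = 5 states
  (zx)*y = 6 states
  (x ∪ z)x ∪ yz ∪ (zx)*y = 18 states

18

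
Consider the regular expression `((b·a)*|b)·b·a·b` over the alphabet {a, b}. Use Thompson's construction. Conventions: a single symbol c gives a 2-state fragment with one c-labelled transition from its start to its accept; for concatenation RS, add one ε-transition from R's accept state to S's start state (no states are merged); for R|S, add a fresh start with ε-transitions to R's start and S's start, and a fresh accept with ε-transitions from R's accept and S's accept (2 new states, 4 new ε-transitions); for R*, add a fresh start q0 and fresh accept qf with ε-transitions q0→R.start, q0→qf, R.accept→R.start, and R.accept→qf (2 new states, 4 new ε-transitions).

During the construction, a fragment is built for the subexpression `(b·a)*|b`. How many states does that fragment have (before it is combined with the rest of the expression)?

10

Fragment for `(b·a)*|b`:
Each of the 3 symbol leaves contributes a 2-state fragment.
  b·a — 4 states
  (b·a)* — 6 states
  (b·a)*|b — 10 states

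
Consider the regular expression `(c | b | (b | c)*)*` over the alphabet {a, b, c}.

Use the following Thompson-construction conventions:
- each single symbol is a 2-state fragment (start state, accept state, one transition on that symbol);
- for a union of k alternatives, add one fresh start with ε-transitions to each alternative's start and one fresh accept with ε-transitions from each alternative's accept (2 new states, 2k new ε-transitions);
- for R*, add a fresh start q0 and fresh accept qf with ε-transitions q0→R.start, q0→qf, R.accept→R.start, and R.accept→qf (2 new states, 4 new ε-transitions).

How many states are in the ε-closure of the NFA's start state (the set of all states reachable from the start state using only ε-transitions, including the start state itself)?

Let C(F) = |ε-closure(F.start)| within fragment F, and note whether F accepts ε. Symbol fragments have C = 1 and do not accept ε. Then:
  b | c : C = 1 + 1 + 1 = 3 (the new accept is not ε-reachable since no branch accepts ε)
  (b | c)* : the star's fresh start ε-reaches both the body's start and the fresh accept: C = 2 + 3 = 5
  c | b | (b | c)* : new start ε-reaches every alternative's start; at least one alternative accepts ε, so the union's new accept is reached too: C = 1 + 1 + 1 + 5 + 1 = 9
  (c | b | (b | c)*)* : C = 1 (new start) + 9 (body) + 1 (new accept) = 11

11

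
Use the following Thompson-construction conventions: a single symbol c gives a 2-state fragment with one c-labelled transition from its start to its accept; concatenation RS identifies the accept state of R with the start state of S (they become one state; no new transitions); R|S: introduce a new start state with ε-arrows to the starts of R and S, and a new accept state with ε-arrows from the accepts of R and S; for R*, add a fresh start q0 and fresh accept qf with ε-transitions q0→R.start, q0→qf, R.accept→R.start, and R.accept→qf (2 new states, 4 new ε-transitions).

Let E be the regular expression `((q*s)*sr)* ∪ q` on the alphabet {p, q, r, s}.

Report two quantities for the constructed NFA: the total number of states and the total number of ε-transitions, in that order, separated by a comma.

Bottom-up over the parse tree:
Each of the 5 symbol leaves contributes 2 states and 0 ε-transitions.
  q* : 4 states, 4 ε-transitions
  q*s : 5 states, 4 ε-transitions
  (q*s)* : 7 states, 8 ε-transitions
  (q*s)*sr : 9 states, 8 ε-transitions
  ((q*s)*sr)* : 11 states, 12 ε-transitions
  ((q*s)*sr)* ∪ q : 15 states, 16 ε-transitions

15, 16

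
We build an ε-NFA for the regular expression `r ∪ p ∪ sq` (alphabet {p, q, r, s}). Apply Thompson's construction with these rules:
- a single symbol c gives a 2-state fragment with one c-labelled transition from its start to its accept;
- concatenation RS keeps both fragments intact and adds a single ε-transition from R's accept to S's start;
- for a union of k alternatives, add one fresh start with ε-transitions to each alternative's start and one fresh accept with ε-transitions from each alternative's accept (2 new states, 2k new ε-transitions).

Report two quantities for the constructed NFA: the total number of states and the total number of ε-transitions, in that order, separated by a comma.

10, 7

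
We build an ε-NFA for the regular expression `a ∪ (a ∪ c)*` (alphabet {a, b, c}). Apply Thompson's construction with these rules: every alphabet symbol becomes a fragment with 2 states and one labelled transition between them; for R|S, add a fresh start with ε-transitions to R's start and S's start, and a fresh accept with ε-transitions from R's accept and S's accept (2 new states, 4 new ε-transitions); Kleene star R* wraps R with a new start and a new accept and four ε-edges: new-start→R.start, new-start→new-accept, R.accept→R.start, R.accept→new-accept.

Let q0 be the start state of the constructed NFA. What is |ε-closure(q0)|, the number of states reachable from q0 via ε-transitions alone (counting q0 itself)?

8

Compute the ε-closure size of each fragment's start state recursively; a symbol fragment's start has no outgoing ε-edge, so its closure is just itself (size 1).
  a ∪ c — |ε-closure| = 1 + 1 + 1 = 3 (the new accept is not ε-reachable since no branch accepts ε)
  (a ∪ c)* — the star's fresh start ε-reaches both the body's start and the fresh accept: |ε-closure| = 2 + 3 = 5
  a ∪ (a ∪ c)* — |ε-closure| = 1 (new start) + (1 + 5) + 1 (new accept, since some branch ε-reaches its own accept) = 8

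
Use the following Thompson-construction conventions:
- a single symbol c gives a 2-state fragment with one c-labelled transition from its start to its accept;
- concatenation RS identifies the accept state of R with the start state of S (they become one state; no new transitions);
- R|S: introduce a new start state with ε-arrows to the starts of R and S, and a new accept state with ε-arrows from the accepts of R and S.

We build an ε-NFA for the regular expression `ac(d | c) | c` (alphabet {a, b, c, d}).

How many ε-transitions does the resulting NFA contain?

8

By structural recursion:
Each of the 5 symbol leaves contributes 0 ε-transitions.
  d | c — 4 ε-transitions
  ac(d | c) — 4 ε-transitions
  ac(d | c) | c — 8 ε-transitions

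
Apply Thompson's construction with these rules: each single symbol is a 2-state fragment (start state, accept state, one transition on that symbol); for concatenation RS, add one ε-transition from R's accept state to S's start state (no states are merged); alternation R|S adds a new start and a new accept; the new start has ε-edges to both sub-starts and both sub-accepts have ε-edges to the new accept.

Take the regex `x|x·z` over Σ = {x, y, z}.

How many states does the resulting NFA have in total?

8

Bottom-up over the parse tree:
Each of the 3 symbol leaves contributes a 2-state fragment.
  x·z = 4 states
  x|x·z = 8 states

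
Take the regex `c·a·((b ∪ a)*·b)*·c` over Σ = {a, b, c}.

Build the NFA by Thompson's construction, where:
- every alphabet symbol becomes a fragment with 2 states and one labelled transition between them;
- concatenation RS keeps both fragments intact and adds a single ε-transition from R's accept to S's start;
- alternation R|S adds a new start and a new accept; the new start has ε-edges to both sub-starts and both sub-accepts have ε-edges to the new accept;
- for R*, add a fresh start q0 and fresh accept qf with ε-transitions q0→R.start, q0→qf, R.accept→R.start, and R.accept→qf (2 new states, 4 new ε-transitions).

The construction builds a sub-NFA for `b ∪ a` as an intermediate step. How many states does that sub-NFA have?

6

Fragment for `b ∪ a`:
Each of the 2 symbol leaves contributes a 2-state fragment.
  b ∪ a — 6 states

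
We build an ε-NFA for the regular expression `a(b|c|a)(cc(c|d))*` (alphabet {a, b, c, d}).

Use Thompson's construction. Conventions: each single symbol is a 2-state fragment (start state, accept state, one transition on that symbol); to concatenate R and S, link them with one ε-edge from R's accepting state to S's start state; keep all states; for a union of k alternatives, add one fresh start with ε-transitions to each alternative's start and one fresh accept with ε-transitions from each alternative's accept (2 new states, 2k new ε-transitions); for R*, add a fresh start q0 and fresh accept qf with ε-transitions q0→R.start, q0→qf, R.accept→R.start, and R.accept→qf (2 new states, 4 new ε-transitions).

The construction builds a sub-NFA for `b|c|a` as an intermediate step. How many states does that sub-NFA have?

Fragment for `b|c|a`:
Each of the 3 symbol leaves contributes a 2-state fragment.
  b|c|a = 8 states

8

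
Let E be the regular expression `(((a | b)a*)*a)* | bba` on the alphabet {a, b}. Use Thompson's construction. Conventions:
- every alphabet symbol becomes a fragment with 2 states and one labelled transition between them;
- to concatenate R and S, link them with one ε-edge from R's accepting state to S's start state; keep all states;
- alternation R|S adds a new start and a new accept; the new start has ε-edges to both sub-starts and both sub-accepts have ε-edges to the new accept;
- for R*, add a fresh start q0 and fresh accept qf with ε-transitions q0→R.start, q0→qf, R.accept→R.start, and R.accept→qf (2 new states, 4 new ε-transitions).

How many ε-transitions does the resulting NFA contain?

Per subexpression:
Each of the 7 symbol leaves contributes 0 ε-transitions.
  a | b = 4 ε-transitions
  a* = 4 ε-transitions
  (a | b)a* = 9 ε-transitions
  ((a | b)a*)* = 13 ε-transitions
  ((a | b)a*)*a = 14 ε-transitions
  (((a | b)a*)*a)* = 18 ε-transitions
  bba = 2 ε-transitions
  (((a | b)a*)*a)* | bba = 24 ε-transitions

24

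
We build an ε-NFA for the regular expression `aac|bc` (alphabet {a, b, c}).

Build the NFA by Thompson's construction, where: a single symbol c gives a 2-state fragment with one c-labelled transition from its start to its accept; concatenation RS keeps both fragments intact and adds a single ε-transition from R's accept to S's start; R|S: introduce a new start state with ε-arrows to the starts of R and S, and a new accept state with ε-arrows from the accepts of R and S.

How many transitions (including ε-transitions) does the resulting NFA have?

12

Building bottom-up:
Each of the 5 symbol leaves contributes 1 transition (1 symbol, 0 ε).
  aac → 5 transitions (3 symbol, 2 ε)
  bc → 3 transitions (2 symbol, 1 ε)
  aac|bc → 12 transitions (5 symbol, 7 ε)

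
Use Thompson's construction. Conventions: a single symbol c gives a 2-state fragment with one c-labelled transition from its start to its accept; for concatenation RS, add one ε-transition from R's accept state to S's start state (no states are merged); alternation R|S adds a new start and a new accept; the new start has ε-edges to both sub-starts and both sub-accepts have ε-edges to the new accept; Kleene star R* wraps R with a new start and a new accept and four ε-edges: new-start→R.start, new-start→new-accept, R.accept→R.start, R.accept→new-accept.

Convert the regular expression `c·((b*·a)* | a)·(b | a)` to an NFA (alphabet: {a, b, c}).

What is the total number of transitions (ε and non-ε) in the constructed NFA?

25

Building bottom-up:
Each of the 6 symbol leaves contributes 1 transition (1 symbol, 0 ε).
  b* : 5 transitions (1 symbol, 4 ε)
  b*·a : 7 transitions (2 symbol, 5 ε)
  (b*·a)* : 11 transitions (2 symbol, 9 ε)
  (b*·a)* | a : 16 transitions (3 symbol, 13 ε)
  b | a : 6 transitions (2 symbol, 4 ε)
  c·((b*·a)* | a)·(b | a) : 25 transitions (6 symbol, 19 ε)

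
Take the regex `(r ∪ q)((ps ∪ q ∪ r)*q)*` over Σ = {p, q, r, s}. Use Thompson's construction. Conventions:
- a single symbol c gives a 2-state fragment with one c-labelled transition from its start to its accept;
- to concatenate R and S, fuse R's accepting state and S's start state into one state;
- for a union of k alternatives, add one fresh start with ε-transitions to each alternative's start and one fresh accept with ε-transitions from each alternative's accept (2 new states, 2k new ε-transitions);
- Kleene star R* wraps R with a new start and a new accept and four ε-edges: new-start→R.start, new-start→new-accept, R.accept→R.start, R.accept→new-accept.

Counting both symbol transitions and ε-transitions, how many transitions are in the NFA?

Bottom-up over the parse tree:
Each of the 7 symbol leaves contributes 1 transition (1 symbol, 0 ε).
  r ∪ q = 6 transitions (2 symbol, 4 ε)
  ps = 2 transitions (2 symbol, 0 ε)
  ps ∪ q ∪ r = 10 transitions (4 symbol, 6 ε)
  (ps ∪ q ∪ r)* = 14 transitions (4 symbol, 10 ε)
  (ps ∪ q ∪ r)*q = 15 transitions (5 symbol, 10 ε)
  ((ps ∪ q ∪ r)*q)* = 19 transitions (5 symbol, 14 ε)
  (r ∪ q)((ps ∪ q ∪ r)*q)* = 25 transitions (7 symbol, 18 ε)

25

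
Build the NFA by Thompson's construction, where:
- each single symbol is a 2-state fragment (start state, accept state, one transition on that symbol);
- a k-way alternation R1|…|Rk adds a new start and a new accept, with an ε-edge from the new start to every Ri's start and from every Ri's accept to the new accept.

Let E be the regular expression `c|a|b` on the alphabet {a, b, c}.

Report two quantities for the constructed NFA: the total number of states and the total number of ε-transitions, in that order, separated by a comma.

Bottom-up over the parse tree:
Each of the 3 symbol leaves contributes 2 states and 0 ε-transitions.
  c|a|b → 8 states, 6 ε-transitions

8, 6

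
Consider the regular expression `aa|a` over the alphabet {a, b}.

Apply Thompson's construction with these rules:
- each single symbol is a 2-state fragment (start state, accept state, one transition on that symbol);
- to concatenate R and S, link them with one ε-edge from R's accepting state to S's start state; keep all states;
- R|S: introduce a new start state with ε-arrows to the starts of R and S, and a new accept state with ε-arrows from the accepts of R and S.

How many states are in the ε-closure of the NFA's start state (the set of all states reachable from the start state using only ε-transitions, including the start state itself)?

Let C(F) = |ε-closure(F.start)| within fragment F, and note whether F accepts ε. Symbol fragments have C = 1 and do not accept ε. Then:
  aa — same as the first factor's closure: C = 1
  aa|a — C = 1 + 1 + 1 = 3 (the new accept is not ε-reachable since no branch accepts ε)

3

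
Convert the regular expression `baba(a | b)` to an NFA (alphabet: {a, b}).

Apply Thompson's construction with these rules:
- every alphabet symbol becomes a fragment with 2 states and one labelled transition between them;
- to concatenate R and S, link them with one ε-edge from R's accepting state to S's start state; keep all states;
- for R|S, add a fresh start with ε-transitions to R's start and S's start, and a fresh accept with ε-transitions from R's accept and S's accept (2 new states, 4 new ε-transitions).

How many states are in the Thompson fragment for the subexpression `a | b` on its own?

6

Fragment for `a | b`:
Each of the 2 symbol leaves contributes a 2-state fragment.
  a | b — 6 states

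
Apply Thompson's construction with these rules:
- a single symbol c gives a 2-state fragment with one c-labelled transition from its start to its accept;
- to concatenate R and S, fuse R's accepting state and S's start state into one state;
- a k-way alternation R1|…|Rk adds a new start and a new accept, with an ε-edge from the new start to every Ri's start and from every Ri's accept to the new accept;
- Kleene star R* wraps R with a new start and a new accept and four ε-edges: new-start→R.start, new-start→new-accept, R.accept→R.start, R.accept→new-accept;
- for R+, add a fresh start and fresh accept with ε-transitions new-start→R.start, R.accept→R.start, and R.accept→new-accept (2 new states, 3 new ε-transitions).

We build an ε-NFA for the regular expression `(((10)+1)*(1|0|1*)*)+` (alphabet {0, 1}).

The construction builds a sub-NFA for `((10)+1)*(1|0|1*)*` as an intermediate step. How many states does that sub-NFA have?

Fragment for `((10)+1)*(1|0|1*)*`:
Each of the 6 symbol leaves contributes a 2-state fragment.
  10 → 3 states
  (10)+ → 5 states
  (10)+1 → 6 states
  ((10)+1)* → 8 states
  1* → 4 states
  1|0|1* → 10 states
  (1|0|1*)* → 12 states
  ((10)+1)*(1|0|1*)* → 19 states

19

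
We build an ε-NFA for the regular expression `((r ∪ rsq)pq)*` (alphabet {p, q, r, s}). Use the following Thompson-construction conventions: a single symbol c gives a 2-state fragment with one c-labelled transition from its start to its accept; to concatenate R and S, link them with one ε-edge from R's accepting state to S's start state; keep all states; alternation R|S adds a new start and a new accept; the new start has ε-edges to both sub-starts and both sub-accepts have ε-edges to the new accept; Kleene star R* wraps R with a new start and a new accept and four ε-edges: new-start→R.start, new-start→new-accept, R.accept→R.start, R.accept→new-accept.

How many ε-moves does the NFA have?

Building bottom-up:
Each of the 6 symbol leaves contributes 0 ε-transitions.
  rsq = 2 ε-transitions
  r ∪ rsq = 6 ε-transitions
  (r ∪ rsq)pq = 8 ε-transitions
  ((r ∪ rsq)pq)* = 12 ε-transitions

12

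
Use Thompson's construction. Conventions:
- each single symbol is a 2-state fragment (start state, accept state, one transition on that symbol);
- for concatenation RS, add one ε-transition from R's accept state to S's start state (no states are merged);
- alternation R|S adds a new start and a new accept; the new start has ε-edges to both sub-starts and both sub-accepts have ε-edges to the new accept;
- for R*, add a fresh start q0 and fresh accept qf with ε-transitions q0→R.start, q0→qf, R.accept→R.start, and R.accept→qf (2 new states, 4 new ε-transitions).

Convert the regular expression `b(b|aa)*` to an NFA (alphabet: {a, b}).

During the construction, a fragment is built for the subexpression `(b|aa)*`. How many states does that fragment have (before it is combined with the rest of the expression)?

Fragment for `(b|aa)*`:
Each of the 3 symbol leaves contributes a 2-state fragment.
  aa → 4 states
  b|aa → 8 states
  (b|aa)* → 10 states

10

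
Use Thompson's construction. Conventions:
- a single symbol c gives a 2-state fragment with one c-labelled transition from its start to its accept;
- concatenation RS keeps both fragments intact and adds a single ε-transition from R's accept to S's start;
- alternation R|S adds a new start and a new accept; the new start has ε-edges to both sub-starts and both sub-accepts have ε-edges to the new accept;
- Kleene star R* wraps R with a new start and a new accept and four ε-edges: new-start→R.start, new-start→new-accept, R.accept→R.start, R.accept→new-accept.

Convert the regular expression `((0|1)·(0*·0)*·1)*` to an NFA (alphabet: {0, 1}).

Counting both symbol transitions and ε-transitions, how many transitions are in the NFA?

24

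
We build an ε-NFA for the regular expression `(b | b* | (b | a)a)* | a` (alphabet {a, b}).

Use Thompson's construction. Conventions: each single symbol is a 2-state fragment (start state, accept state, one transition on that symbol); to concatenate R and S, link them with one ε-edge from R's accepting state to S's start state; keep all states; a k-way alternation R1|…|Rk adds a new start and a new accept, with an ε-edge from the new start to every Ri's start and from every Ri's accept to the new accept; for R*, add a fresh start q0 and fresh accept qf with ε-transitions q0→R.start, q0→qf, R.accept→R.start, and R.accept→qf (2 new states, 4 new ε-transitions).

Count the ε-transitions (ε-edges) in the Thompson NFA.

23

By structural recursion:
Each of the 6 symbol leaves contributes 0 ε-transitions.
  b* → 4 ε-transitions
  b | a → 4 ε-transitions
  (b | a)a → 5 ε-transitions
  b | b* | (b | a)a → 15 ε-transitions
  (b | b* | (b | a)a)* → 19 ε-transitions
  (b | b* | (b | a)a)* | a → 23 ε-transitions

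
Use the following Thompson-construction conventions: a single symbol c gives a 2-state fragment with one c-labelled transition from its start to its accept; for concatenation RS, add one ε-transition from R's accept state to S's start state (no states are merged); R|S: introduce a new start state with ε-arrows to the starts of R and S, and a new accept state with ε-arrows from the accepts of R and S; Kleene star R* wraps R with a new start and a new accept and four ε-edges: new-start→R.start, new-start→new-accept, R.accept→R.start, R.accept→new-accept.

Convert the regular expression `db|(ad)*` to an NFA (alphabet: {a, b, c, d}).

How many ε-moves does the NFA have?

Building bottom-up:
Each of the 4 symbol leaves contributes 0 ε-transitions.
  db — 1 ε-transition
  ad — 1 ε-transition
  (ad)* — 5 ε-transitions
  db|(ad)* — 10 ε-transitions

10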